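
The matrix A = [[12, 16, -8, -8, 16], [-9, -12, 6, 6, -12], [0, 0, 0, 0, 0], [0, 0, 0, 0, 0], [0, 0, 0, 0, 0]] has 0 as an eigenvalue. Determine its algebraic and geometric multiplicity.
The characteristic polynomial is x^5, so the factor x appears with exponent 5: the algebraic multiplicity is 5.

rank(A) = 1, so the eigenspace has dimension 5 - 1 = 4: the geometric multiplicity is 4.

Since 4 < 5, A is not diagonalizable.

algebraic multiplicity 5, geometric multiplicity 4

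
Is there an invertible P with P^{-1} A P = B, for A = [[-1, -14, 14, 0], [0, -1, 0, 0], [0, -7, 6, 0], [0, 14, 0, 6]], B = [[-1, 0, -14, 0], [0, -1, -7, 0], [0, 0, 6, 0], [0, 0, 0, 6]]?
Yes.

Two matrices over a field are similar if and only if they have the same invariant factors.

Both A and B have characteristic polynomial (x - 6)^2(x + 1)^2 and minimal polynomial (x - 6)(x + 1). Computing further, both have invariant factors (x - 6)(x + 1), (x - 6)(x + 1). Hence A and B are similar.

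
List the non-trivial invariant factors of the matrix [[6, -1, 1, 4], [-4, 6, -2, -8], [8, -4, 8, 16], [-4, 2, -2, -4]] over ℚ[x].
The Jordan structure of A has elementary divisors (x - 4)^2, (x - 4), (x - 4). Arranging the block sizes at each eigenvalue in decreasing order and taking row products gives the invariant factors.

Invariant factors (smallest first, each dividing the next): x - 4, x - 4, (x - 4)^2.

Check: the last factor (x - 4)^2 is the minimal polynomial, and the product (x - 4)^4 is the characteristic polynomial.

x - 4, x - 4, (x - 4)^2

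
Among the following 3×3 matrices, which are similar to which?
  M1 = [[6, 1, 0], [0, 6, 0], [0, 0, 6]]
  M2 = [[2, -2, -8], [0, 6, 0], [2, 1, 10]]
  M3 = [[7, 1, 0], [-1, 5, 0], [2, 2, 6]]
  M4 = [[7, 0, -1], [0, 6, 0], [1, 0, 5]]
Characteristic polynomials: χ_{M1} = (x - 6)^3, χ_{M2} = (x - 6)^3, χ_{M3} = (x - 6)^3, χ_{M4} = (x - 6)^3.

{M1, M2, M3, M4}: invariant factors x - 6, (x - 6)^2.

Matrices are similar if and only if their invariant-factor lists agree; the partition into similarity classes is {M1, M2, M3, M4}.

1 class: {M1, M2, M3, M4}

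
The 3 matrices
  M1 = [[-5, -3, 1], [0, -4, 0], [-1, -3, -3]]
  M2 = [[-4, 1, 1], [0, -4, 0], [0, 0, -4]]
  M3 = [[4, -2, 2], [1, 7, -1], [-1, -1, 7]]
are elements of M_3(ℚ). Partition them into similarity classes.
Characteristic polynomials: χ_{M1} = (x + 4)^3, χ_{M2} = (x + 4)^3, χ_{M3} = (x - 6)^3.

{M1, M2}: invariant factors x + 4, (x + 4)^2.

{M3}: invariant factors x - 6, (x - 6)^2.

Matrices are similar if and only if their invariant-factor lists agree; the partition into similarity classes is {M1, M2}, {M3}.

2 classes: {M1, M2}, {M3}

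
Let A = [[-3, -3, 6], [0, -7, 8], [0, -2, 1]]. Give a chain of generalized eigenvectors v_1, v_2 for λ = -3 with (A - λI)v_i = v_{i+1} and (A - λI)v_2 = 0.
v_1 = [[11, 11, 5]]^T, v_2 = [[-3, -4, -2]]^T

We seek v_1 ∈ ker((A + 3I)^2) \ ker(A + 3I), then set v_{i+1} = (A + 3I) v_i.

One such chain is v_1 = [[11, 11, 5]]^T, v_2 = [[-3, -4, -2]]^T. Check: (A + 3I) v_2 = [[0, 0, 0]]^T = 0.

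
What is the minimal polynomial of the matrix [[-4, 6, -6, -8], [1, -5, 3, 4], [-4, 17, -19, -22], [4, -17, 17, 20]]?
m_A(x) = (x + 2)^3

The characteristic polynomial factors as (x + 2)^4. The minimal polynomial is ∏(x - λ)^{k_λ} where k_λ is the size of the largest Jordan block at λ.

For λ = -2: rank(A + 2I) = 2, and the largest Jordan block has size 3 (the smallest k with rank((A + 2I)^k) = rank((A + 2I)^(k+1))).

So m_A(x) = (x + 2)^3.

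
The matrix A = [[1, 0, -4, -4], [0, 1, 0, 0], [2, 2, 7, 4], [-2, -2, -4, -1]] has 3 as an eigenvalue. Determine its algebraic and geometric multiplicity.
algebraic multiplicity 2, geometric multiplicity 2

The characteristic polynomial is (x - 3)^2(x - 1)^2, so the factor x - 3 appears with exponent 2: the algebraic multiplicity is 2.

rank(A - 3I) = 2, so the eigenspace has dimension 4 - 2 = 2: the geometric multiplicity is 2.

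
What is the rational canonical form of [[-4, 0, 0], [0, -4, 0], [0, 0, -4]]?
R = [[-4, 0, 0], [0, -4, 0], [0, 0, -4]]

The invariant factors of A (the non-unit diagonal entries of the Smith normal form of xI - A over ℚ[x]) are x + 4, x + 4, x + 4, each dividing the next. The characteristic polynomial is their product, (x + 4)^3.

The rational canonical form is the block-diagonal matrix of companion matrices C(f_i):
R = [[-4, 0, 0], [0, -4, 0], [0, 0, -4]].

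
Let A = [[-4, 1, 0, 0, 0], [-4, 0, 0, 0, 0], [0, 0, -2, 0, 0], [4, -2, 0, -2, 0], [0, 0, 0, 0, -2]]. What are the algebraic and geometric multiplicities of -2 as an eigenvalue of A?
algebraic multiplicity 5, geometric multiplicity 4

The characteristic polynomial is (x + 2)^5, so the factor x + 2 appears with exponent 5: the algebraic multiplicity is 5.

rank(A + 2I) = 1, so the eigenspace has dimension 5 - 1 = 4: the geometric multiplicity is 4.

Since 4 < 5, A is not diagonalizable.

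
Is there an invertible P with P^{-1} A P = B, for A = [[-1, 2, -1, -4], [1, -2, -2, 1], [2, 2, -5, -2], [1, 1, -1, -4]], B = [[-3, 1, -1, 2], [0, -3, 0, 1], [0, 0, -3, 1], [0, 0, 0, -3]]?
Yes.

Two matrices over a field are similar if and only if they have the same invariant factors.

Both A and B have characteristic polynomial (x + 3)^4 and minimal polynomial (x + 3)^2. Computing further, both have invariant factors (x + 3)^2, (x + 3)^2. Hence A and B are similar.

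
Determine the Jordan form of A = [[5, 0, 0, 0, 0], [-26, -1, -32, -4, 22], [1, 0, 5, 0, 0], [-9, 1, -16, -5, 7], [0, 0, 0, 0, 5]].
J = [[-3, 1, 0, 0, 0], [0, -3, 0, 0, 0], [0, 0, 5, 1, 0], [0, 0, 0, 5, 0], [0, 0, 0, 0, 5]]

The characteristic polynomial is det(xI - A) = (x - 5)^3(x + 3)^2, so the eigenvalues are -3 (algebraic multiplicity 2), 5 (algebraic multiplicity 3).

For λ = -3: rank(A + 3I) = 4, rank((A + 3I)^2) = 3. The eigenspace has dimension 5 - 4 = 1, so there is 1 Jordan block; the rank sequence gives block sizes [2].

For λ = 5: rank(A - 5I) = 3, rank((A - 5I)^2) = 2. The eigenspace has dimension 5 - 3 = 2, so there are 2 Jordan blocks; the rank sequence gives block sizes [2, 1].

Assembling the blocks gives the Jordan form J above.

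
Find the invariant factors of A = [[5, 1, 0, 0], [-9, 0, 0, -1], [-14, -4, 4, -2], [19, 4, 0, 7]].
The Jordan structure of A has elementary divisors (x - 4)^3, (x - 4). Arranging the block sizes at each eigenvalue in decreasing order and taking row products gives the invariant factors.

Invariant factors (smallest first, each dividing the next): x - 4, (x - 4)^3.

Check: the last factor (x - 4)^3 is the minimal polynomial, and the product (x - 4)^4 is the characteristic polynomial.

x - 4, (x - 4)^3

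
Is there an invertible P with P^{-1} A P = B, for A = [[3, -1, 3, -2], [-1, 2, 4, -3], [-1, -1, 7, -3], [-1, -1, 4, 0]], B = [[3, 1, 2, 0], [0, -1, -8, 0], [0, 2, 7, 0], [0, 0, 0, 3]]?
No.

Both have characteristic polynomial (x - 3)^4, but the minimal polynomial of A is (x - 3)^3 while the minimal polynomial of B is (x - 3)^2. The minimal polynomial is a similarity invariant, so A and B are not similar.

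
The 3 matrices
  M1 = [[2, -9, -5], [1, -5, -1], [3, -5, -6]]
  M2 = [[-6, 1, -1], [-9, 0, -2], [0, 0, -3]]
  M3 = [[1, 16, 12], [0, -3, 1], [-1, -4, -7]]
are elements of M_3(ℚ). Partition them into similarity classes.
1 class: {M1, M2, M3}

Characteristic polynomials: χ_{M1} = (x + 3)^3, χ_{M2} = (x + 3)^3, χ_{M3} = (x + 3)^3.

{M1, M2, M3}: invariant factors (x + 3)^3.

Matrices are similar if and only if their invariant-factor lists agree; the partition into similarity classes is {M1, M2, M3}.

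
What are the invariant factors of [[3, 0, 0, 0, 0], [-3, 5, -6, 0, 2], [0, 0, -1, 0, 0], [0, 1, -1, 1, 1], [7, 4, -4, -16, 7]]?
(x - 5)^2(x - 3)^2(x + 1)

The Jordan structure of A has elementary divisors (x + 1), (x - 3)^2, (x - 5)^2. Arranging the block sizes at each eigenvalue in decreasing order and taking row products gives the invariant factors.

Invariant factors (smallest first, each dividing the next): (x - 5)^2(x - 3)^2(x + 1).

Check: the last factor (x - 5)^2(x - 3)^2(x + 1) is the minimal polynomial, and the product (x - 5)^2(x - 3)^2(x + 1) is the characteristic polynomial.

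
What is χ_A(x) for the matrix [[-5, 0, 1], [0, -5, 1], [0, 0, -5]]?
χ_A(x) = (x + 5)^3

xI - A = [[x + 5, 0, -1], [0, x + 5, -1], [0, 0, x + 5]].

Expanding det(xI - A) along the first row:
det(xI - A) = + (x + 5)·det([[x + 5, -1], [0, x + 5]]) - (0)·det([[0, -1], [0, x + 5]]) + (-1)·det([[0, x + 5], [0, 0]]).

Evaluating gives χ_A(x) = x^3 + 15x^2 + 75x + 125 = (x + 5)^3.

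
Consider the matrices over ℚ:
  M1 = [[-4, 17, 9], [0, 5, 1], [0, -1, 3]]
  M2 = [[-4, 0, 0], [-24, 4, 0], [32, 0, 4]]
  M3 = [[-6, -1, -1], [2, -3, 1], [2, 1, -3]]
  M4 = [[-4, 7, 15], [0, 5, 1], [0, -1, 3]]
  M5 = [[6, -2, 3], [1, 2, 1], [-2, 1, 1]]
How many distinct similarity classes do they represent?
4 classes: {M1, M4}, {M2}, {M3}, {M5}

Characteristic polynomials: χ_{M1} = (x - 4)^2(x + 4), χ_{M2} = (x - 4)^2(x + 4), χ_{M3} = (x + 4)^3, χ_{M4} = (x - 4)^2(x + 4), χ_{M5} = (x - 3)^3.

{M1, M4}: invariant factors (x - 4)^2(x + 4).

{M2}: invariant factors x - 4, (x - 4)(x + 4).

{M3}: invariant factors x + 4, (x + 4)^2.

{M5}: invariant factors (x - 3)^3.

Matrices are similar if and only if their invariant-factor lists agree; the partition into similarity classes is {M1, M4}, {M2}, {M3}, {M5}.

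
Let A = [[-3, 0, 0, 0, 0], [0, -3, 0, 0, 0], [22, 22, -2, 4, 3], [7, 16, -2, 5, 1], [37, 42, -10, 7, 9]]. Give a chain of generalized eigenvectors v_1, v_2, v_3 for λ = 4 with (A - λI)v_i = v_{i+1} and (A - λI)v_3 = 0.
v_1 = [[0, 0, -2, 0, -3]]^T, v_2 = [[0, 0, 3, 1, 5]]^T, v_3 = [[0, 0, 1, 0, 2]]^T

We seek v_1 ∈ ker((A - 4I)^3) \ ker((A - 4I)^2), then set v_{i+1} = (A - 4I) v_i.

One such chain is v_1 = [[0, 0, -2, 0, -3]]^T, v_2 = [[0, 0, 3, 1, 5]]^T, v_3 = [[0, 0, 1, 0, 2]]^T. Check: (A - 4I) v_3 = [[0, 0, 0, 0, 0]]^T = 0.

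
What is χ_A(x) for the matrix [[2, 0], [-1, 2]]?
χ_A(x) = (x - 2)^2

xI - A = [[x - 2, 0], [1, x - 2]].

Expanding det(xI - A) along the first row:
det(xI - A) = + (x - 2)·det([[x - 2]]) - (0)·det([[1]]).

Evaluating gives χ_A(x) = x^2 - 4x + 4 = (x - 2)^2.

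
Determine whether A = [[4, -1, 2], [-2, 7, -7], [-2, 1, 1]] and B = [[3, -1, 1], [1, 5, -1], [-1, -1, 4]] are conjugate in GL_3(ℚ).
Two matrices over a field are similar if and only if they have the same invariant factors.

Both A and B have characteristic polynomial (x - 4)^3 and minimal polynomial (x - 4)^3. Computing further, both have invariant factors (x - 4)^3. Hence A and B are similar.

Yes.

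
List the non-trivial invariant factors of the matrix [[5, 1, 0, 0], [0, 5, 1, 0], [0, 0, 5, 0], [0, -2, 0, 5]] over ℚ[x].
x - 5, (x - 5)^3

The Jordan structure of A has elementary divisors (x - 5)^3, (x - 5). Arranging the block sizes at each eigenvalue in decreasing order and taking row products gives the invariant factors.

Invariant factors (smallest first, each dividing the next): x - 5, (x - 5)^3.

Check: the last factor (x - 5)^3 is the minimal polynomial, and the product (x - 5)^4 is the characteristic polynomial.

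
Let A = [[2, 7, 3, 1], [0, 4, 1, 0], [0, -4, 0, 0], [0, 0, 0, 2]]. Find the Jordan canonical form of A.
The characteristic polynomial is det(xI - A) = (x - 2)^4, so the eigenvalues are 2 (algebraic multiplicity 4).

For λ = 2: rank(A - 2I) = 2, rank((A - 2I)^2) = 1, rank((A - 2I)^3) = 0. The eigenspace has dimension 4 - 2 = 2, so there are 2 Jordan blocks; the rank sequence gives block sizes [3, 1].

Assembling the blocks gives the Jordan form J above.

J = [[2, 1, 0, 0], [0, 2, 1, 0], [0, 0, 2, 0], [0, 0, 0, 2]]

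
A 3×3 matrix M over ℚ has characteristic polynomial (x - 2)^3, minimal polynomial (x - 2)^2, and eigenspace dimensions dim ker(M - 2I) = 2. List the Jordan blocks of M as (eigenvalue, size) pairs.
λ = 2: algebraic multiplicity 3 (exponent in χ_M), largest block size 2 (exponent in m_M), 2 blocks (geometric multiplicity). These force block sizes [2, 1].

Jordan blocks: (2, 2), (2, 1)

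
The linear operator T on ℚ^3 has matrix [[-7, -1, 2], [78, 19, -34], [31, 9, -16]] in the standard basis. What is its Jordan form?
The characteristic polynomial is det(xI - A) = (x - 2)(x + 3)^2, so the eigenvalues are -3 (algebraic multiplicity 2), 2 (algebraic multiplicity 1).

For λ = -3: rank(A + 3I) = 2, rank((A + 3I)^2) = 1. The eigenspace has dimension 3 - 2 = 1, so there is 1 Jordan block; the rank sequence gives block sizes [2].

For λ = 2: algebraic multiplicity 1 gives one 1×1 block.

Assembling the blocks gives the Jordan form J above.

J = [[-3, 1, 0], [0, -3, 0], [0, 0, 2]]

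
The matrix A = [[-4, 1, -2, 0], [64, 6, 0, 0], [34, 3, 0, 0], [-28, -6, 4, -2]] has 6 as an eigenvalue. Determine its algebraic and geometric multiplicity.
algebraic multiplicity 1, geometric multiplicity 1

The characteristic polynomial is (x - 6)(x + 2)^3, so the factor x - 6 appears with exponent 1: the algebraic multiplicity is 1.

rank(A - 6I) = 3, so the eigenspace has dimension 4 - 3 = 1: the geometric multiplicity is 1.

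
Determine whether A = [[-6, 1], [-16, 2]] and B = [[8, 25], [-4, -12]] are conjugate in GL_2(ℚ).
Two matrices over a field are similar if and only if they have the same invariant factors.

Both A and B have characteristic polynomial (x + 2)^2 and minimal polynomial (x + 2)^2. Computing further, both have invariant factors (x + 2)^2. Hence A and B are similar.

Yes.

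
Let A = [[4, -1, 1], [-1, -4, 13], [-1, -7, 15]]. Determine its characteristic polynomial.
xI - A = [[x - 4, 1, -1], [1, x + 4, -13], [1, 7, x - 15]].

Expanding det(xI - A) along the first row:
det(xI - A) = + (x - 4)·det([[x + 4, -13], [7, x - 15]]) - (1)·det([[1, -13], [1, x - 15]]) + (-1)·det([[1, x + 4], [1, 7]]).

Evaluating gives χ_A(x) = x^3 - 15x^2 + 75x - 125 = (x - 5)^3.

χ_A(x) = (x - 5)^3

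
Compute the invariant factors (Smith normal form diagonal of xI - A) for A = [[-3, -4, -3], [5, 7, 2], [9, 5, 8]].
(x - 4)^3

The Jordan structure of A has elementary divisors (x - 4)^3. Arranging the block sizes at each eigenvalue in decreasing order and taking row products gives the invariant factors.

Invariant factors (smallest first, each dividing the next): (x - 4)^3.

Check: the last factor (x - 4)^3 is the minimal polynomial, and the product (x - 4)^3 is the characteristic polynomial.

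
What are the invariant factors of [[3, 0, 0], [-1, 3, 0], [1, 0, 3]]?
x - 3, (x - 3)^2

The Jordan structure of A has elementary divisors (x - 3)^2, (x - 3). Arranging the block sizes at each eigenvalue in decreasing order and taking row products gives the invariant factors.

Invariant factors (smallest first, each dividing the next): x - 3, (x - 3)^2.

Check: the last factor (x - 3)^2 is the minimal polynomial, and the product (x - 3)^3 is the characteristic polynomial.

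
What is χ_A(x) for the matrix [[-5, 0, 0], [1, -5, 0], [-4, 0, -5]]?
xI - A = [[x + 5, 0, 0], [-1, x + 5, 0], [4, 0, x + 5]].

Expanding det(xI - A) along the first row:
det(xI - A) = + (x + 5)·det([[x + 5, 0], [0, x + 5]]) - (0)·det([[-1, 0], [4, x + 5]]) + (0)·det([[-1, x + 5], [4, 0]]).

Evaluating gives χ_A(x) = x^3 + 15x^2 + 75x + 125 = (x + 5)^3.

χ_A(x) = (x + 5)^3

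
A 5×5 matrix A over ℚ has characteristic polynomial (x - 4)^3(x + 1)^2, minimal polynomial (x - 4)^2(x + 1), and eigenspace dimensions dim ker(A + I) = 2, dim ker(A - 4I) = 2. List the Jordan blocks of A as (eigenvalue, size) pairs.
λ = -1: algebraic multiplicity 2 (exponent in χ_A), largest block size 1 (exponent in m_A), 2 blocks (geometric multiplicity). These force block sizes [1, 1].
λ = 4: algebraic multiplicity 3 (exponent in χ_A), largest block size 2 (exponent in m_A), 2 blocks (geometric multiplicity). These force block sizes [2, 1].

Jordan blocks: (-1, 1), (-1, 1), (4, 2), (4, 1)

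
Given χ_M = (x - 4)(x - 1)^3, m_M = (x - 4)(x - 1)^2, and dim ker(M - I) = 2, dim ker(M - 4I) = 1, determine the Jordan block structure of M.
Jordan blocks: (1, 2), (1, 1), (4, 1)

λ = 1: algebraic multiplicity 3 (exponent in χ_M), largest block size 2 (exponent in m_M), 2 blocks (geometric multiplicity). These force block sizes [2, 1].
λ = 4: algebraic multiplicity 1 (exponent in χ_M), largest block size 1 (exponent in m_M), 1 block (geometric multiplicity). This forces block sizes [1].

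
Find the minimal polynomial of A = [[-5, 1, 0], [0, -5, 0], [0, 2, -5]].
m_A(x) = (x + 5)^2

The characteristic polynomial factors as (x + 5)^3. The minimal polynomial is ∏(x - λ)^{k_λ} where k_λ is the size of the largest Jordan block at λ.

For λ = -5: rank(A + 5I) = 1, and the largest Jordan block has size 2 (the smallest k with rank((A + 5I)^k) = rank((A + 5I)^(k+1))).

So m_A(x) = (x + 5)^2.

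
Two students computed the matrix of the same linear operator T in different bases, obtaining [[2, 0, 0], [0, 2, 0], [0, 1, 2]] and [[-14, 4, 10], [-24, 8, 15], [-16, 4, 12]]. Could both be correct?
Yes.

Two matrices over a field are similar if and only if they have the same invariant factors.

Both A and B have characteristic polynomial (x - 2)^3 and minimal polynomial (x - 2)^2. Computing further, both have invariant factors x - 2, (x - 2)^2. Hence A and B are similar.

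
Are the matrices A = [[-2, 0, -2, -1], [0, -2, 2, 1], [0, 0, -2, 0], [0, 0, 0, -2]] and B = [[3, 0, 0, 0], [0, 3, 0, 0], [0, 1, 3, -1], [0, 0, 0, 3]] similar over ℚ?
trace(A) = -8 but trace(B) = 12. The trace is a similarity invariant, so A and B are not similar.

No.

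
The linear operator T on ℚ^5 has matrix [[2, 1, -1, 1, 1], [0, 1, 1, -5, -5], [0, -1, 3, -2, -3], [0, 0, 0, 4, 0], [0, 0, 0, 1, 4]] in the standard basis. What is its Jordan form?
The characteristic polynomial is det(xI - A) = (x - 4)^2(x - 2)^3, so the eigenvalues are 2 (algebraic multiplicity 3), 4 (algebraic multiplicity 2).

For λ = 2: rank(A - 2I) = 3, rank((A - 2I)^2) = 2. The eigenspace has dimension 5 - 3 = 2, so there are 2 Jordan blocks; the rank sequence gives block sizes [2, 1].

For λ = 4: rank(A - 4I) = 4, rank((A - 4I)^2) = 3. The eigenspace has dimension 5 - 4 = 1, so there is 1 Jordan block; the rank sequence gives block sizes [2].

Assembling the blocks gives the Jordan form J above.

J = [[2, 1, 0, 0, 0], [0, 2, 0, 0, 0], [0, 0, 2, 0, 0], [0, 0, 0, 4, 1], [0, 0, 0, 0, 4]]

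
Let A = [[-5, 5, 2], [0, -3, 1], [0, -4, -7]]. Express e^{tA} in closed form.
A has Jordan form J = [[-5, 1, 0], [0, -5, 1], [0, 0, -5]] with A = PJP^{-1}, so e^{tA} = P e^{tJ} P^{-1}.

For a Jordan block J_k(λ), e^{tJ_k(λ)} = e^{λt} · (I + tN + t^2 N^2/2! + ... + t^{k-1} N^{k-1}/(k-1)!) where N is the nilpotent superdiagonal part.

Assembling the blocks and conjugating back gives the entries of e^{tA} as shown above.

e^{tA} = [[e^{-5*t}, t*(t + 5)*e^{-5*t}, t*(t + 4)*e^{-5*t}/2], [0, (2*t + 1)*e^{-5*t}, t*e^{-5*t}], [0, -4*t*e^{-5*t}, (1 - 2*t)*e^{-5*t}]]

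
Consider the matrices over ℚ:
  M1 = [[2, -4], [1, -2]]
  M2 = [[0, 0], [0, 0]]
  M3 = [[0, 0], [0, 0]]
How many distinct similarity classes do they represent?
2 classes: {M1}, {M2, M3}

Characteristic polynomials: χ_{M1} = x^2, χ_{M2} = x^2, χ_{M3} = x^2.

{M1}: invariant factors x^2.

{M2, M3}: invariant factors x, x.

Matrices are similar if and only if their invariant-factor lists agree; the partition into similarity classes is {M1}, {M2, M3}.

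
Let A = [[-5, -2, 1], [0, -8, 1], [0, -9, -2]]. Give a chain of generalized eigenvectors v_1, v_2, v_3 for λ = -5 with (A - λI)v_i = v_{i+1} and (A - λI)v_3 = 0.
We seek v_1 ∈ ker((A + 5I)^3) \ ker((A + 5I)^2), then set v_{i+1} = (A + 5I) v_i.

One such chain is v_1 = [[0, 0, 1]]^T, v_2 = [[1, 1, 3]]^T, v_3 = [[1, 0, 0]]^T. Check: (A + 5I) v_3 = [[0, 0, 0]]^T = 0.

v_1 = [[0, 0, 1]]^T, v_2 = [[1, 1, 3]]^T, v_3 = [[1, 0, 0]]^T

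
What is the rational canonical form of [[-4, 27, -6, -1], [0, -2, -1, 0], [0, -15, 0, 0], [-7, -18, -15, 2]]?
R = [[0, 15, 0, 0], [1, -2, 0, 0], [0, 0, 0, 15], [0, 0, 1, -2]]

The invariant factors of A (the non-unit diagonal entries of the Smith normal form of xI - A over ℚ[x]) are (x - 3)(x + 5), (x - 3)(x + 5), each dividing the next. The characteristic polynomial is their product, (x - 3)^2(x + 5)^2.

The rational canonical form is the block-diagonal matrix of companion matrices C(f_i):
R = [[0, 15, 0, 0], [1, -2, 0, 0], [0, 0, 0, 15], [0, 0, 1, -2]].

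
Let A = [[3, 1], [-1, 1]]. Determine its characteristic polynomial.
χ_A(x) = (x - 2)^2

xI - A = [[x - 3, -1], [1, x - 1]].

Expanding det(xI - A) along the first row:
det(xI - A) = + (x - 3)·det([[x - 1]]) - (-1)·det([[1]]).

Evaluating gives χ_A(x) = x^2 - 4x + 4 = (x - 2)^2.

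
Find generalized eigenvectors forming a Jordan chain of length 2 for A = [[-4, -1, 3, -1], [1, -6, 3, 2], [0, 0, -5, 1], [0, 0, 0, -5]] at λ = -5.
We seek v_1 ∈ ker((A + 5I)^2) \ ker(A + 5I), then set v_{i+1} = (A + 5I) v_i.

One such chain is v_1 = [[-2, 0, 1, 0]]^T, v_2 = [[1, 1, 0, 0]]^T. Check: (A + 5I) v_2 = [[0, 0, 0, 0]]^T = 0.

v_1 = [[-2, 0, 1, 0]]^T, v_2 = [[1, 1, 0, 0]]^T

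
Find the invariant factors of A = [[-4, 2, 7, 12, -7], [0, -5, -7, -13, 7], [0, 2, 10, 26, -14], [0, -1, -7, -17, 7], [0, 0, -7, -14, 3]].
x + 4, x + 4, (x - 3)(x + 4)^2

The Jordan structure of A has elementary divisors (x + 4)^2, (x + 4), (x + 4), (x - 3). Arranging the block sizes at each eigenvalue in decreasing order and taking row products gives the invariant factors.

Invariant factors (smallest first, each dividing the next): x + 4, x + 4, (x - 3)(x + 4)^2.

Check: the last factor (x - 3)(x + 4)^2 is the minimal polynomial, and the product (x - 3)(x + 4)^4 is the characteristic polynomial.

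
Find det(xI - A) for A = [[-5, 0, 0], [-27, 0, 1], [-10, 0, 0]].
xI - A = [[x + 5, 0, 0], [27, x, -1], [10, 0, x]].

Expanding det(xI - A) along the first row:
det(xI - A) = + (x + 5)·det([[x, -1], [0, x]]) - (0)·det([[27, -1], [10, x]]) + (0)·det([[27, x], [10, 0]]).

Evaluating gives χ_A(x) = x^3 + 5x^2 = x^2(x + 5).

χ_A(x) = x^2(x + 5)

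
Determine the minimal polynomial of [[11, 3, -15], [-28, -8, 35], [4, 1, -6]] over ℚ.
The characteristic polynomial factors as (x + 1)^3. The minimal polynomial is ∏(x - λ)^{k_λ} where k_λ is the size of the largest Jordan block at λ.

For λ = -1: rank(A + I) = 1, and the largest Jordan block has size 2 (the smallest k with rank((A + I)^k) = rank((A + I)^(k+1))).

So m_A(x) = (x + 1)^2.

m_A(x) = (x + 1)^2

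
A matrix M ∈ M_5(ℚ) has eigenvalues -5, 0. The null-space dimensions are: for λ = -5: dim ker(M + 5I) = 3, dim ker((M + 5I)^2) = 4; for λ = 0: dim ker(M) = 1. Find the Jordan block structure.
Jordan blocks: (-5, 2), (-5, 1), (-5, 1), (0, 1)

λ = -5: successive nullity increments [3, 1] count blocks of size ≥ k; block sizes are [2, 1, 1].
λ = 0: successive nullity increments [1] count blocks of size ≥ k; block sizes are [1].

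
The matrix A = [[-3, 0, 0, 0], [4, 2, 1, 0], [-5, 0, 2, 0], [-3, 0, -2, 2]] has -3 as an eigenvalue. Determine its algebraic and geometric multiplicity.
The characteristic polynomial is (x - 2)^3(x + 3), so the factor x + 3 appears with exponent 1: the algebraic multiplicity is 1.

rank(A + 3I) = 3, so the eigenspace has dimension 4 - 3 = 1: the geometric multiplicity is 1.

algebraic multiplicity 1, geometric multiplicity 1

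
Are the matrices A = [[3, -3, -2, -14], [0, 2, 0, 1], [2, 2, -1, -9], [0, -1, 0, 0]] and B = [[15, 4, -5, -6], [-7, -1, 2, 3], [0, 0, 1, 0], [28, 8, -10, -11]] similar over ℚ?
Yes.

Two matrices over a field are similar if and only if they have the same invariant factors.

Both A and B have characteristic polynomial (x - 1)^4 and minimal polynomial (x - 1)^3. Computing further, both have invariant factors x - 1, (x - 1)^3. Hence A and B are similar.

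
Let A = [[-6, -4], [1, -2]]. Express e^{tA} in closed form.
e^{tA} = [[(1 - 2*t)*e^{-4*t}, -4*t*e^{-4*t}], [t*e^{-4*t}, (2*t + 1)*e^{-4*t}]]

A has Jordan form J = [[-4, 1], [0, -4]] with A = PJP^{-1}, so e^{tA} = P e^{tJ} P^{-1}.

For a Jordan block J_k(λ), e^{tJ_k(λ)} = e^{λt} · (I + tN + t^2 N^2/2! + ... + t^{k-1} N^{k-1}/(k-1)!) where N is the nilpotent superdiagonal part.

Assembling the blocks and conjugating back gives the entries of e^{tA} as shown above.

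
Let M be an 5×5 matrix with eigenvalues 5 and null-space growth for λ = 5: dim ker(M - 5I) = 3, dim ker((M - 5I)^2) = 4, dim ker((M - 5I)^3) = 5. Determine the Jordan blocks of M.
Jordan blocks: (5, 3), (5, 1), (5, 1)

λ = 5: successive nullity increments [3, 1, 1] count blocks of size ≥ k; block sizes are [3, 1, 1].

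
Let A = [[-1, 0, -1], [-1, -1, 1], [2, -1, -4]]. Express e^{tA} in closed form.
e^{tA} = [[(-t^2/2 + t + 1)*e^{-2*t}, t^2*e^{-2*t}/2, t*(t - 2)*e^{-2*t}/2], [-t*e^{-2*t}, (t + 1)*e^{-2*t}, t*e^{-2*t}], [t*(4 - t)*e^{-2*t}/2, t*(t - 2)*e^{-2*t}/2, (t^2 - 4*t + 2)*e^{-2*t}/2]]

A has Jordan form J = [[-2, 1, 0], [0, -2, 1], [0, 0, -2]] with A = PJP^{-1}, so e^{tA} = P e^{tJ} P^{-1}.

For a Jordan block J_k(λ), e^{tJ_k(λ)} = e^{λt} · (I + tN + t^2 N^2/2! + ... + t^{k-1} N^{k-1}/(k-1)!) where N is the nilpotent superdiagonal part.

Assembling the blocks and conjugating back gives the entries of e^{tA} as shown above.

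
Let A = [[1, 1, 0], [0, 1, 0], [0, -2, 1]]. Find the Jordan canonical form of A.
The characteristic polynomial is det(xI - A) = (x - 1)^3, so the eigenvalues are 1 (algebraic multiplicity 3).

For λ = 1: rank(A - I) = 1, rank((A - I)^2) = 0. The eigenspace has dimension 3 - 1 = 2, so there are 2 Jordan blocks; the rank sequence gives block sizes [2, 1].

Assembling the blocks gives the Jordan form J above.

J = [[1, 1, 0], [0, 1, 0], [0, 0, 1]]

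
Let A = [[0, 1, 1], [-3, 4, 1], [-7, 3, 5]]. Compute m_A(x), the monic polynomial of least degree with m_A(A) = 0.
m_A(x) = (x - 3)^3

The characteristic polynomial factors as (x - 3)^3. The minimal polynomial is ∏(x - λ)^{k_λ} where k_λ is the size of the largest Jordan block at λ.

For λ = 3: rank(A - 3I) = 2, and the largest Jordan block has size 3 (the smallest k with rank((A - 3I)^k) = rank((A - 3I)^(k+1))).

So m_A(x) = (x - 3)^3.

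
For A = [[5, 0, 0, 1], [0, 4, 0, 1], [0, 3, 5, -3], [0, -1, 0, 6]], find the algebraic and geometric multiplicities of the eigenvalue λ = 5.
algebraic multiplicity 4, geometric multiplicity 2

The characteristic polynomial is (x - 5)^4, so the factor x - 5 appears with exponent 4: the algebraic multiplicity is 4.

rank(A - 5I) = 2, so the eigenspace has dimension 4 - 2 = 2: the geometric multiplicity is 2.

Since 2 < 4, A is not diagonalizable.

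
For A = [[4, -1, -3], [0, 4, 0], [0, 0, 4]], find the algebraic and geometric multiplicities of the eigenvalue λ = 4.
The characteristic polynomial is (x - 4)^3, so the factor x - 4 appears with exponent 3: the algebraic multiplicity is 3.

rank(A - 4I) = 1, so the eigenspace has dimension 3 - 1 = 2: the geometric multiplicity is 2.

Since 2 < 3, A is not diagonalizable.

algebraic multiplicity 3, geometric multiplicity 2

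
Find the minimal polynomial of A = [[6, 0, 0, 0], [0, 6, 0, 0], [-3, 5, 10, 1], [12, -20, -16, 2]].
The characteristic polynomial factors as (x - 6)^4. The minimal polynomial is ∏(x - λ)^{k_λ} where k_λ is the size of the largest Jordan block at λ.

For λ = 6: rank(A - 6I) = 1, and the largest Jordan block has size 2 (the smallest k with rank((A - 6I)^k) = rank((A - 6I)^(k+1))).

So m_A(x) = (x - 6)^2.

m_A(x) = (x - 6)^2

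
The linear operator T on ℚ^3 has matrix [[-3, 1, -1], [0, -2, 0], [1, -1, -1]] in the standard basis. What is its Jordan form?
The characteristic polynomial is det(xI - A) = (x + 2)^3, so the eigenvalues are -2 (algebraic multiplicity 3).

For λ = -2: rank(A + 2I) = 1, rank((A + 2I)^2) = 0. The eigenspace has dimension 3 - 1 = 2, so there are 2 Jordan blocks; the rank sequence gives block sizes [2, 1].

Assembling the blocks gives the Jordan form J above.

J = [[-2, 1, 0], [0, -2, 0], [0, 0, -2]]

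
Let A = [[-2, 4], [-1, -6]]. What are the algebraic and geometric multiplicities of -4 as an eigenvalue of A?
algebraic multiplicity 2, geometric multiplicity 1

The characteristic polynomial is (x + 4)^2, so the factor x + 4 appears with exponent 2: the algebraic multiplicity is 2.

rank(A + 4I) = 1, so the eigenspace has dimension 2 - 1 = 1: the geometric multiplicity is 1.

Since 1 < 2, A is not diagonalizable.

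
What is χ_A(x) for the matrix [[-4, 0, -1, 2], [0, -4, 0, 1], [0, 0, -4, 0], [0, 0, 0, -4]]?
χ_A(x) = (x + 4)^4

xI - A = [[x + 4, 0, 1, -2], [0, x + 4, 0, -1], [0, 0, x + 4, 0], [0, 0, 0, x + 4]].

Expanding det(xI - A) along the first row:
det(xI - A) = + (x + 4)·det([[x + 4, 0, -1], [0, x + 4, 0], [0, 0, x + 4]]) - (0)·det([[0, 0, -1], [0, x + 4, 0], [0, 0, x + 4]]) + (1)·det([[0, x + 4, -1], [0, 0, 0], [0, 0, x + 4]]) - (-2)·det([[0, x + 4, 0], [0, 0, x + 4], [0, 0, 0]]).

Evaluating gives χ_A(x) = x^4 + 16x^3 + 96x^2 + 256x + 256 = (x + 4)^4.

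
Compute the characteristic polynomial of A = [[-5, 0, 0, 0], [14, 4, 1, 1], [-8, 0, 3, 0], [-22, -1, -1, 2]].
χ_A(x) = (x - 3)^3(x + 5)

xI - A = [[x + 5, 0, 0, 0], [-14, x - 4, -1, -1], [8, 0, x - 3, 0], [22, 1, 1, x - 2]].

Expanding det(xI - A) along the first row:
det(xI - A) = + (x + 5)·det([[x - 4, -1, -1], [0, x - 3, 0], [1, 1, x - 2]]) - (0)·det([[-14, -1, -1], [8, x - 3, 0], [22, 1, x - 2]]) + (0)·det([[-14, x - 4, -1], [8, 0, 0], [22, 1, x - 2]]) - (0)·det([[-14, x - 4, -1], [8, 0, x - 3], [22, 1, 1]]).

Evaluating gives χ_A(x) = x^4 - 4x^3 - 18x^2 + 108x - 135 = (x - 3)^3(x + 5).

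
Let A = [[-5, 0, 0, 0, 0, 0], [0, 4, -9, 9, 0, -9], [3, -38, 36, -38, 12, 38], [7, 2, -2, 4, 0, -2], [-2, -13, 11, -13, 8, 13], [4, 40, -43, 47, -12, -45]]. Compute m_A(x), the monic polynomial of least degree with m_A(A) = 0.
m_A(x) = (x - 4)^2(x - 2)(x + 5)

The characteristic polynomial factors as (x - 4)^2(x - 2)^2(x + 5)^2. The minimal polynomial is ∏(x - λ)^{k_λ} where k_λ is the size of the largest Jordan block at λ.

For λ = -5: rank(A + 5I) = 4, and the largest Jordan block has size 1 (the smallest k with rank((A + 5I)^k) = rank((A + 5I)^(k+1))).
For λ = 2: rank(A - 2I) = 4, and the largest Jordan block has size 1 (the smallest k with rank((A - 2I)^k) = rank((A - 2I)^(k+1))).
For λ = 4: rank(A - 4I) = 5, and the largest Jordan block has size 2 (the smallest k with rank((A - 4I)^k) = rank((A - 4I)^(k+1))).

So m_A(x) = (x - 4)^2(x - 2)(x + 5).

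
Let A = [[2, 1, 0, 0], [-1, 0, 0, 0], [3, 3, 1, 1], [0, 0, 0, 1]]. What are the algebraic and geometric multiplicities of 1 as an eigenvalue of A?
algebraic multiplicity 4, geometric multiplicity 2

The characteristic polynomial is (x - 1)^4, so the factor x - 1 appears with exponent 4: the algebraic multiplicity is 4.

rank(A - I) = 2, so the eigenspace has dimension 4 - 2 = 2: the geometric multiplicity is 2.

Since 2 < 4, A is not diagonalizable.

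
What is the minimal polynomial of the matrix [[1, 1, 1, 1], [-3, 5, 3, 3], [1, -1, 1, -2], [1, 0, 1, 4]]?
m_A(x) = (x - 3)^2(x - 2)

The characteristic polynomial factors as (x - 3)^3(x - 2). The minimal polynomial is ∏(x - λ)^{k_λ} where k_λ is the size of the largest Jordan block at λ.

For λ = 2: rank(A - 2I) = 3, and the largest Jordan block has size 1 (the smallest k with rank((A - 2I)^k) = rank((A - 2I)^(k+1))).
For λ = 3: rank(A - 3I) = 2, and the largest Jordan block has size 2 (the smallest k with rank((A - 3I)^k) = rank((A - 3I)^(k+1))).

So m_A(x) = (x - 3)^2(x - 2).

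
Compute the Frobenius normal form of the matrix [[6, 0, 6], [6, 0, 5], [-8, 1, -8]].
R = [[0, 0, 6], [1, 0, 5], [0, 1, -2]]

The invariant factors of A (the non-unit diagonal entries of the Smith normal form of xI - A over ℚ[x]) are (x - 2)(x + 1)(x + 3), each dividing the next. The characteristic polynomial is their product, (x - 2)(x + 1)(x + 3).

The rational canonical form is the block-diagonal matrix of companion matrices C(f_i):
R = [[0, 0, 6], [1, 0, 5], [0, 1, -2]].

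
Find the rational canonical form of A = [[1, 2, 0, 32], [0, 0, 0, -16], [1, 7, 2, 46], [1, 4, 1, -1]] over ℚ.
The invariant factors of A (the non-unit diagonal entries of the Smith normal form of xI - A over ℚ[x]) are x - 1, (x - 4)(x - 1)(x + 4), each dividing the next. The characteristic polynomial is their product, (x - 4)(x - 1)^2(x + 4).

The rational canonical form is the block-diagonal matrix of companion matrices C(f_i):
R = [[1, 0, 0, 0], [0, 0, 0, -16], [0, 1, 0, 16], [0, 0, 1, 1]].

R = [[1, 0, 0, 0], [0, 0, 0, -16], [0, 1, 0, 16], [0, 0, 1, 1]]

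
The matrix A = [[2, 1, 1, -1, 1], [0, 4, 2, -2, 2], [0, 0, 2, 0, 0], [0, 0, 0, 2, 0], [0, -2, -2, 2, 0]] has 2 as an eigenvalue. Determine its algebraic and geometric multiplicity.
The characteristic polynomial is (x - 2)^5, so the factor x - 2 appears with exponent 5: the algebraic multiplicity is 5.

rank(A - 2I) = 1, so the eigenspace has dimension 5 - 1 = 4: the geometric multiplicity is 4.

Since 4 < 5, A is not diagonalizable.

algebraic multiplicity 5, geometric multiplicity 4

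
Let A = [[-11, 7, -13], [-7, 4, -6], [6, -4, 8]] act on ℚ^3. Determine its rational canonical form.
The invariant factors of A (the non-unit diagonal entries of the Smith normal form of xI - A over ℚ[x]) are x(x^2 - x + 3), each dividing the next. The characteristic polynomial is their product, x(x^2 - x + 3).

The rational canonical form is the block-diagonal matrix of companion matrices C(f_i):
R = [[0, 0, 0], [1, 0, -3], [0, 1, 1]].

Note the characteristic polynomial does not split into linear factors over ℚ, so A has no Jordan form over ℚ; the rational canonical form exists over any field.

R = [[0, 0, 0], [1, 0, -3], [0, 1, 1]]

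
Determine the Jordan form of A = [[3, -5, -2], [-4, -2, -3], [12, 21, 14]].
J = [[5, 1, 0], [0, 5, 1], [0, 0, 5]]

The characteristic polynomial is det(xI - A) = (x - 5)^3, so the eigenvalues are 5 (algebraic multiplicity 3).

For λ = 5: rank(A - 5I) = 2, rank((A - 5I)^2) = 1, rank((A - 5I)^3) = 0. The eigenspace has dimension 3 - 2 = 1, so there is 1 Jordan block; the rank sequence gives block sizes [3].

Assembling the blocks gives the Jordan form J above.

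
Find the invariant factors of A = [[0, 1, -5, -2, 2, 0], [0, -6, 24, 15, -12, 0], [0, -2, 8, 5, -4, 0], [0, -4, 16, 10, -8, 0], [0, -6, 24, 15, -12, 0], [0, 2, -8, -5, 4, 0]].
The Jordan structure of A has elementary divisors x^2, x^2, x, x. Arranging the block sizes at each eigenvalue in decreasing order and taking row products gives the invariant factors.

Invariant factors (smallest first, each dividing the next): x, x, x^2, x^2.

Check: the last factor x^2 is the minimal polynomial, and the product x^6 is the characteristic polynomial.

x, x, x^2, x^2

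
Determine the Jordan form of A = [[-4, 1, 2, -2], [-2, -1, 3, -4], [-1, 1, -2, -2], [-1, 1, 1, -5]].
J = [[-3, 1, 0, 0], [0, -3, 1, 0], [0, 0, -3, 0], [0, 0, 0, -3]]

The characteristic polynomial is det(xI - A) = (x + 3)^4, so the eigenvalues are -3 (algebraic multiplicity 4).

For λ = -3: rank(A + 3I) = 2, rank((A + 3I)^2) = 1, rank((A + 3I)^3) = 0. The eigenspace has dimension 4 - 2 = 2, so there are 2 Jordan blocks; the rank sequence gives block sizes [3, 1].

Assembling the blocks gives the Jordan form J above.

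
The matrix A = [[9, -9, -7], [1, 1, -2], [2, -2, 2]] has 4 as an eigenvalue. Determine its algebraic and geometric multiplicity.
The characteristic polynomial is (x - 4)^3, so the factor x - 4 appears with exponent 3: the algebraic multiplicity is 3.

rank(A - 4I) = 2, so the eigenspace has dimension 3 - 2 = 1: the geometric multiplicity is 1.

Since 1 < 3, A is not diagonalizable.

algebraic multiplicity 3, geometric multiplicity 1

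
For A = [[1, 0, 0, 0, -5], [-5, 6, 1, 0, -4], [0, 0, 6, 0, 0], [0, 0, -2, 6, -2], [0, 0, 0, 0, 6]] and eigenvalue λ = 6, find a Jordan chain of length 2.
We seek v_1 ∈ ker((A - 6I)^2) \ ker(A - 6I), then set v_{i+1} = (A - 6I) v_i.

One such chain is v_1 = [[0, 0, 1, 1, 0]]^T, v_2 = [[0, 1, 0, -2, 0]]^T. Check: (A - 6I) v_2 = [[0, 0, 0, 0, 0]]^T = 0.

v_1 = [[0, 0, 1, 1, 0]]^T, v_2 = [[0, 1, 0, -2, 0]]^T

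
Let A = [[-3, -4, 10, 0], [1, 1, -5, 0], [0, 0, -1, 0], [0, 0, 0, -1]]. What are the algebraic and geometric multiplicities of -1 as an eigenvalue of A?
The characteristic polynomial is (x + 1)^4, so the factor x + 1 appears with exponent 4: the algebraic multiplicity is 4.

rank(A + I) = 1, so the eigenspace has dimension 4 - 1 = 3: the geometric multiplicity is 3.

Since 3 < 4, A is not diagonalizable.

algebraic multiplicity 4, geometric multiplicity 3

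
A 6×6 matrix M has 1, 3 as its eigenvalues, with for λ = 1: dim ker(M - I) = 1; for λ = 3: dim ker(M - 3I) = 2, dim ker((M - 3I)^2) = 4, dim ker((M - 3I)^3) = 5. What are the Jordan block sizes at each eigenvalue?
λ = 1: successive nullity increments [1] count blocks of size ≥ k; block sizes are [1].
λ = 3: successive nullity increments [2, 2, 1] count blocks of size ≥ k; block sizes are [3, 2].

Jordan blocks: (1, 1), (3, 3), (3, 2)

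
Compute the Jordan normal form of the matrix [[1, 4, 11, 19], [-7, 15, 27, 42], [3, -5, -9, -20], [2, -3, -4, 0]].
J = [[-2, 0, 0, 0], [0, 3, 1, 0], [0, 0, 3, 1], [0, 0, 0, 3]]

The characteristic polynomial is det(xI - A) = (x - 3)^3(x + 2), so the eigenvalues are -2 (algebraic multiplicity 1), 3 (algebraic multiplicity 3).

For λ = -2: algebraic multiplicity 1 gives one 1×1 block.

For λ = 3: rank(A - 3I) = 3, rank((A - 3I)^2) = 2, rank((A - 3I)^3) = 1. The eigenspace has dimension 4 - 3 = 1, so there is 1 Jordan block; the rank sequence gives block sizes [3].

Assembling the blocks gives the Jordan form J above.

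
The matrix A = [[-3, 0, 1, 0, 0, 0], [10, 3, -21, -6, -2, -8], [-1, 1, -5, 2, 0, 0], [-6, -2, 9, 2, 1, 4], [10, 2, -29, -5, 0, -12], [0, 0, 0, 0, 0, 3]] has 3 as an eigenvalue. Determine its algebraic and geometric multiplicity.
The characteristic polynomial is (x - 3)^3(x + 3)^3, so the factor x - 3 appears with exponent 3: the algebraic multiplicity is 3.

rank(A - 3I) = 4, so the eigenspace has dimension 6 - 4 = 2: the geometric multiplicity is 2.

Since 2 < 3, A is not diagonalizable.

algebraic multiplicity 3, geometric multiplicity 2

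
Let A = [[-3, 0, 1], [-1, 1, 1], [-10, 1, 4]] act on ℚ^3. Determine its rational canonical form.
R = [[0, 0, 0], [1, 0, 2], [0, 1, 2]]

The invariant factors of A (the non-unit diagonal entries of the Smith normal form of xI - A over ℚ[x]) are x(x^2 - 2x - 2), each dividing the next. The characteristic polynomial is their product, x(x^2 - 2x - 2).

The rational canonical form is the block-diagonal matrix of companion matrices C(f_i):
R = [[0, 0, 0], [1, 0, 2], [0, 1, 2]].

Note the characteristic polynomial does not split into linear factors over ℚ, so A has no Jordan form over ℚ; the rational canonical form exists over any field.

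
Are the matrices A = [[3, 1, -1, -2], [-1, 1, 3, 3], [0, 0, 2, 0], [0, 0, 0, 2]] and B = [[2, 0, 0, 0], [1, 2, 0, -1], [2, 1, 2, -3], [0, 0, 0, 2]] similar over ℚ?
Yes.

Two matrices over a field are similar if and only if they have the same invariant factors.

Both A and B have characteristic polynomial (x - 2)^4 and minimal polynomial (x - 2)^3. Computing further, both have invariant factors x - 2, (x - 2)^3. Hence A and B are similar.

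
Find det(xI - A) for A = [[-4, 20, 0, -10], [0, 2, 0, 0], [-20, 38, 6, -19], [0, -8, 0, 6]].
xI - A = [[x + 4, -20, 0, 10], [0, x - 2, 0, 0], [20, -38, x - 6, 19], [0, 8, 0, x - 6]].

Expanding det(xI - A) along the first row:
det(xI - A) = + (x + 4)·det([[x - 2, 0, 0], [-38, x - 6, 19], [8, 0, x - 6]]) - (-20)·det([[0, 0, 0], [20, x - 6, 19], [0, 0, x - 6]]) + (0)·det([[0, x - 2, 0], [20, -38, 19], [0, 8, x - 6]]) - (10)·det([[0, x - 2, 0], [20, -38, x - 6], [0, 8, 0]]).

Evaluating gives χ_A(x) = x^4 - 10x^3 + 4x^2 + 168x - 288 = (x - 6)^2(x - 2)(x + 4).

χ_A(x) = (x - 6)^2(x - 2)(x + 4)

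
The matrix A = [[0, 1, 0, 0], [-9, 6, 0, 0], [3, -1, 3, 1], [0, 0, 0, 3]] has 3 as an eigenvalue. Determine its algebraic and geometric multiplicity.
The characteristic polynomial is (x - 3)^4, so the factor x - 3 appears with exponent 4: the algebraic multiplicity is 4.

rank(A - 3I) = 2, so the eigenspace has dimension 4 - 2 = 2: the geometric multiplicity is 2.

Since 2 < 4, A is not diagonalizable.

algebraic multiplicity 4, geometric multiplicity 2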